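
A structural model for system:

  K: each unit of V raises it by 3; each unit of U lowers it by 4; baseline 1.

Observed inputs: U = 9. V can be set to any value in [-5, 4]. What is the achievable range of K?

-50 to -23

Substituting into the K equation gives K = 3*V - 35.
Linear in V, so extremes are at the endpoints: V = -5 gives K = -50; V = 4 gives K = -23.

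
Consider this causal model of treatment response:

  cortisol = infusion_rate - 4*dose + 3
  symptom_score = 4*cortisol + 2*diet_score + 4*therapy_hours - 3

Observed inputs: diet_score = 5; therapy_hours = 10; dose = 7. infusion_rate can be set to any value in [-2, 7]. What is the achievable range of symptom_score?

-61 to -25

Substituting into the cortisol equation gives cortisol = infusion_rate - 25.
Substituting into the symptom_score equation gives symptom_score = 4*infusion_rate - 53.
Linear in infusion_rate, so extremes are at the endpoints: infusion_rate = -2 gives symptom_score = -61; infusion_rate = 7 gives symptom_score = -25.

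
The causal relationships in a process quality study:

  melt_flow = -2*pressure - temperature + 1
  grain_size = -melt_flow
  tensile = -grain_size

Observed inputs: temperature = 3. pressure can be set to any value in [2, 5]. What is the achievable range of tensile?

-12 to -6

Substituting into the melt_flow equation gives melt_flow = -2*pressure - 2.
grain_size becomes 2*pressure + 2.
Substituting into the tensile equation gives tensile = -2*pressure - 2.
Linear in pressure, so extremes are at the endpoints: pressure = 2 gives tensile = -6; pressure = 5 gives tensile = -12.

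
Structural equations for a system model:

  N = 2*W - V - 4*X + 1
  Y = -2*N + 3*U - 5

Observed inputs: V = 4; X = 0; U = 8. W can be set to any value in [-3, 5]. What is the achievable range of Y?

Substituting into the N equation gives N = 2*W - 3.
Substituting into the Y equation gives Y = -4*W + 25.
Linear in W, so extremes are at the endpoints: W = -3 gives Y = 37; W = 5 gives Y = 5.

5 to 37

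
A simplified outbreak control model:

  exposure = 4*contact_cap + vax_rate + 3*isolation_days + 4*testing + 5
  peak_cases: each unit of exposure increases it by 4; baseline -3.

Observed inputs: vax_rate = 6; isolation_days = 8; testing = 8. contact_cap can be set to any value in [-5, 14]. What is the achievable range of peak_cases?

Substituting into the exposure equation gives exposure = 4*contact_cap + 67.
This gives peak_cases = 16*contact_cap + 265.
Linear in contact_cap, so extremes are at the endpoints: contact_cap = -5 gives peak_cases = 185; contact_cap = 14 gives peak_cases = 489.

185 to 489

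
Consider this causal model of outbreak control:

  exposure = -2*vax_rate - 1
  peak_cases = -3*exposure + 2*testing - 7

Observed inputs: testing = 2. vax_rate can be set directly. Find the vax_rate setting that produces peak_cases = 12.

vax_rate = 2

Substituting into the peak_cases equation gives peak_cases = 6*vax_rate.
Solve 6*vax_rate = 12: vax_rate = 12 / 6 = 2.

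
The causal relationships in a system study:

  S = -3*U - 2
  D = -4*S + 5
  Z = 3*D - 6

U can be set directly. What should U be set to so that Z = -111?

U = -4

Substituting into the D equation gives D = 12*U + 13.
Substituting into the Z equation gives Z = 36*U + 33.
Solve 36*U + 33 = -111: U = (-111 - 33) / 36 = -4.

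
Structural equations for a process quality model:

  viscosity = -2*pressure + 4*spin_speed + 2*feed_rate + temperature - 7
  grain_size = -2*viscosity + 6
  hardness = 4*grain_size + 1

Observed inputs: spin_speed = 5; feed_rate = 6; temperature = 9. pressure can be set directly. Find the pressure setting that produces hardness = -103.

pressure = 9

Substituting into the viscosity equation gives viscosity = -2*pressure + 34.
This gives grain_size = 4*pressure - 62.
So hardness = 16*pressure - 247.
Solve 16*pressure - 247 = -103: pressure = (-103 + 247) / 16 = 9.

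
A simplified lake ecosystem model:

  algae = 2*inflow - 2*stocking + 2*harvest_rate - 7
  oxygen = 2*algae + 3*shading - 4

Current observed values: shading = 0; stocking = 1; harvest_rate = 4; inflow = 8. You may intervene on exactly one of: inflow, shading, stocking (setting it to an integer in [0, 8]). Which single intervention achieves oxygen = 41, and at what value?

Intervening on inflow: oxygen = 4*inflow - 6. Reaching 41 requires inflow = 47/4, not an integer.
Intervening on shading: with other inputs at their observed values, oxygen = 3*shading + 26. Solving for 41 gives shading = 5, within [0, 8].
Intervening on stocking: oxygen = -4*stocking + 30. Reaching 41 requires stocking = -11/4, not an integer.

set shading = 5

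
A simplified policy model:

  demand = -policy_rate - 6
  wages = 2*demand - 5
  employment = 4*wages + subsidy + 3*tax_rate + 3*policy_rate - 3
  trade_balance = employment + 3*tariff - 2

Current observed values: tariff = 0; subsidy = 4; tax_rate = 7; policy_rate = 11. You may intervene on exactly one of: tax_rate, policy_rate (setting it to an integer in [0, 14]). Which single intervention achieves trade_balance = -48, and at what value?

Intervening on tax_rate: trade_balance = 3*tax_rate - 124. Reaching -48 requires tax_rate = 76/3, not an integer.
Intervening on policy_rate: with other inputs at their observed values, trade_balance = -5*policy_rate - 48. Solving for -48 gives policy_rate = 0, within [0, 14].

set policy_rate = 0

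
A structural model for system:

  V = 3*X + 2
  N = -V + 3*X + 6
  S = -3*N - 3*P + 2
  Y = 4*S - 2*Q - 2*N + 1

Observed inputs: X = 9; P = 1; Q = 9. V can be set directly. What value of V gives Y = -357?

V = 9

Intervening on V fixes its value directly, overriding its dependence on X.
Substituting into the N equation gives N = -V + 33.
So S = 3*V - 100.
Y becomes 14*V - 483.
Solve 14*V - 483 = -357: V = (-357 + 483) / 14 = 9.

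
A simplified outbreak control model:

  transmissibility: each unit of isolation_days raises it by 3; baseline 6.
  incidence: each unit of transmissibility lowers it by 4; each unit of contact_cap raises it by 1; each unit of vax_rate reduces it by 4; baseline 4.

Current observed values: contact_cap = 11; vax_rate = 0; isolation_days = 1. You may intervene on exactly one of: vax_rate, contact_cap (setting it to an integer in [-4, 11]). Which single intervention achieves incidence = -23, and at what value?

Intervening on vax_rate: incidence = -4*vax_rate - 21. Reaching -23 requires vax_rate = 1/2, not an integer.
Intervening on contact_cap: with other inputs at their observed values, incidence = contact_cap - 32. Solving for -23 gives contact_cap = 9, within [-4, 11].

set contact_cap = 9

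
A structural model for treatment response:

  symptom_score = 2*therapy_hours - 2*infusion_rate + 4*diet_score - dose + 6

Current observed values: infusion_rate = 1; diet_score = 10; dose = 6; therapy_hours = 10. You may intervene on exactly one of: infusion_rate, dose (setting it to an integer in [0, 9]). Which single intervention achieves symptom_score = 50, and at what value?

Intervening on infusion_rate: with other inputs at their observed values, symptom_score = -2*infusion_rate + 60. Solving for 50 gives infusion_rate = 5, within [0, 9].
Intervening on dose: symptom_score = -dose + 64. Reaching 50 requires dose = 14, outside [0, 9].

set infusion_rate = 5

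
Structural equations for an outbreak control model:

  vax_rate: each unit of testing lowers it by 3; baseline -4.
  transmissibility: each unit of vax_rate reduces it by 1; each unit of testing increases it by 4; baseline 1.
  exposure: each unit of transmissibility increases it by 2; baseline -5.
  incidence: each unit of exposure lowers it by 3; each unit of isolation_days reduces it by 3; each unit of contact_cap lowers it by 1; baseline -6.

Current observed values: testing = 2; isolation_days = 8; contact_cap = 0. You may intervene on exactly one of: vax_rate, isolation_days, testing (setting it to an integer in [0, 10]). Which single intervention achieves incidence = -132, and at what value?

set isolation_days = 9

Intervening on vax_rate: incidence = 6*vax_rate - 69. Reaching -132 requires vax_rate = -21/2, not an integer.
Intervening on isolation_days: with other inputs at their observed values, incidence = -3*isolation_days - 105. Solving for -132 gives isolation_days = 9, within [0, 10].
Intervening on testing: incidence = -42*testing - 45. Reaching -132 requires testing = 29/14, not an integer.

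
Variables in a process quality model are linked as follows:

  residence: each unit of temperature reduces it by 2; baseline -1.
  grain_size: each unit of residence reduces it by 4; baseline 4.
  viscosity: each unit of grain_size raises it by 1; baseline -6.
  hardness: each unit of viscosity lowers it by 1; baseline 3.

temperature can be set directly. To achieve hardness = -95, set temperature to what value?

Substituting into the grain_size equation gives grain_size = 8*temperature + 8.
This gives viscosity = 8*temperature + 2.
So hardness = -8*temperature + 1.
Solve -8*temperature + 1 = -95: temperature = (-95 - 1) / -8 = 12.

temperature = 12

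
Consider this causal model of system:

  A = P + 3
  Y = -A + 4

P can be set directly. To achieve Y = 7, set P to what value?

P = -6

Substituting into the Y equation gives Y = -P + 1.
Solve -P + 1 = 7: P = (7 - 1) / -1 = -6.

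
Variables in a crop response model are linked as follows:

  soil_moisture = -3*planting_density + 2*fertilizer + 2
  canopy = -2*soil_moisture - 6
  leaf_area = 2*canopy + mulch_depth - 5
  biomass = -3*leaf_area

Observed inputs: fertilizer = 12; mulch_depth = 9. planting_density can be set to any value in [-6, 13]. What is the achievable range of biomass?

-132 to 552

Substituting into the soil_moisture equation gives soil_moisture = -3*planting_density + 26.
Substituting into the canopy equation gives canopy = 6*planting_density - 58.
Substituting into the leaf_area equation gives leaf_area = 12*planting_density - 112.
Substituting into the biomass equation gives biomass = -36*planting_density + 336.
Linear in planting_density, so extremes are at the endpoints: planting_density = -6 gives biomass = 552; planting_density = 13 gives biomass = -132.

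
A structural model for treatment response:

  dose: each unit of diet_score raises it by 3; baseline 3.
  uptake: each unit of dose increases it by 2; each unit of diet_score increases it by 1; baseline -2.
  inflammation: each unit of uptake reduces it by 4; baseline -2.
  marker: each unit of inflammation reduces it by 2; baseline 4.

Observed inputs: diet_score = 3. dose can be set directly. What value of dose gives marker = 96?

Intervening on dose fixes its value directly, overriding its dependence on diet_score.
Substituting into the uptake equation gives uptake = 2*dose + 1.
Substituting into the inflammation equation gives inflammation = -8*dose - 6.
So marker = 16*dose + 16.
Solve 16*dose + 16 = 96: dose = (96 - 16) / 16 = 5.

dose = 5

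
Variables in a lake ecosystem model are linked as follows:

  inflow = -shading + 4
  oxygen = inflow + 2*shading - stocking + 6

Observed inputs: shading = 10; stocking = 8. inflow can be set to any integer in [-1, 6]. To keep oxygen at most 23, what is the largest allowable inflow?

inflow = 5

Intervening on inflow fixes its value directly, overriding its dependence on shading.
Substituting into the oxygen equation gives oxygen = inflow + 18.
Require inflow + 18 ≤ 23, so inflow ≤ 5.
The largest integer in [-1, 6] satisfying this is 5.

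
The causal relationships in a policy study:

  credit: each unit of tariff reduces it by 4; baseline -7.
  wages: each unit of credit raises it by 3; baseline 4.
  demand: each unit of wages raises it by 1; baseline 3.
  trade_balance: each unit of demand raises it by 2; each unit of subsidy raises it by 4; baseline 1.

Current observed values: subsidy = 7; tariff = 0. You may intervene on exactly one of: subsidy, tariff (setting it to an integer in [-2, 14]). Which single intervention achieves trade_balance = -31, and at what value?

set subsidy = -1

Intervening on subsidy: with other inputs at their observed values, trade_balance = 4*subsidy - 27. Solving for -31 gives subsidy = -1, within [-2, 14].
Intervening on tariff: trade_balance = -24*tariff + 1. Reaching -31 requires tariff = 4/3, not an integer.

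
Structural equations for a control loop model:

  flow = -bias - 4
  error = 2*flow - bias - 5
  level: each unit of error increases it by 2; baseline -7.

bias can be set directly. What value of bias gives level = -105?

Substituting into the error equation gives error = -3*bias - 13.
This gives level = -6*bias - 33.
Solve -6*bias - 33 = -105: bias = (-105 + 33) / -6 = 12.

bias = 12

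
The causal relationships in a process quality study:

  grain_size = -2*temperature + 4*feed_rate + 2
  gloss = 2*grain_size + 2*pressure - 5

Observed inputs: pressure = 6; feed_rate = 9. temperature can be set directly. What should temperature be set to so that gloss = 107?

Substituting into the grain_size equation gives grain_size = -2*temperature + 38.
Substituting into the gloss equation gives gloss = -4*temperature + 83.
Solve -4*temperature + 83 = 107: temperature = (107 - 83) / -4 = -6.

temperature = -6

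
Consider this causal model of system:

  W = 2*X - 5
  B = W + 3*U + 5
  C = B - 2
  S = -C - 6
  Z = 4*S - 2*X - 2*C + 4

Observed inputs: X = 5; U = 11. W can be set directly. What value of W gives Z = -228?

Intervening on W fixes its value directly, overriding its dependence on X.
Substituting into the B equation gives B = W + 38.
Substituting into the C equation gives C = W + 36.
Substituting into the S equation gives S = -W - 42.
Substituting into the Z equation gives Z = -6*W - 246.
Solve -6*W - 246 = -228: W = (-228 + 246) / -6 = -3.

W = -3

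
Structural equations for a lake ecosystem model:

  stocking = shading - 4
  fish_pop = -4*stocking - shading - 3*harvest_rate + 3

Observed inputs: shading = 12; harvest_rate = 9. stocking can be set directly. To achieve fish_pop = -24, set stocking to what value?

Intervening on stocking fixes its value directly, overriding its dependence on shading.
Substituting into the fish_pop equation gives fish_pop = -4*stocking - 36.
Solve -4*stocking - 36 = -24: stocking = (-24 + 36) / -4 = -3.

stocking = -3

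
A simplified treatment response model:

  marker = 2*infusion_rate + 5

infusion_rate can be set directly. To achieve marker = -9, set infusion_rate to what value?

Solve 2*infusion_rate + 5 = -9: infusion_rate = (-9 - 5) / 2 = -7.

infusion_rate = -7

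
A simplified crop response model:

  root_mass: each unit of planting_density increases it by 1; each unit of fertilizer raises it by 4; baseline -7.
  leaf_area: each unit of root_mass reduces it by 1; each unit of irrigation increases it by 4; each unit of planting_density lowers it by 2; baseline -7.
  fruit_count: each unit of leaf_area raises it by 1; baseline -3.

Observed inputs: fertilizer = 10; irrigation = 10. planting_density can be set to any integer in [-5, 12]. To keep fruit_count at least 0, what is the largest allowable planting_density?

Substituting into the root_mass equation gives root_mass = planting_density + 33.
Substituting into the leaf_area equation gives leaf_area = -3*planting_density.
So fruit_count = -3*planting_density - 3.
Require -3*planting_density - 3 ≥ 0, so planting_density ≤ -1.
The largest integer in [-5, 12] satisfying this is -1.

planting_density = -1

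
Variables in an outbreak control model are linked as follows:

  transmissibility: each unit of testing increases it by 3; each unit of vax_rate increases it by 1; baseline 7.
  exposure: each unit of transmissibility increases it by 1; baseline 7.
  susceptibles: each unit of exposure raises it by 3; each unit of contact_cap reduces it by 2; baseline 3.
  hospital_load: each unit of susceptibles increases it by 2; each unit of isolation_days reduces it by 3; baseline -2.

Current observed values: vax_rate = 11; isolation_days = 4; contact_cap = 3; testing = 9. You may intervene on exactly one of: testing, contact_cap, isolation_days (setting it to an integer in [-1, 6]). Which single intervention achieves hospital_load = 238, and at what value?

Intervening on testing: with other inputs at their observed values, hospital_load = 18*testing + 130. Solving for 238 gives testing = 6, within [-1, 6].
Intervening on contact_cap: hospital_load = -4*contact_cap + 304. Reaching 238 requires contact_cap = 33/2, not an integer.
Intervening on isolation_days: hospital_load = -3*isolation_days + 304. Reaching 238 requires isolation_days = 22, outside [-1, 6].

set testing = 6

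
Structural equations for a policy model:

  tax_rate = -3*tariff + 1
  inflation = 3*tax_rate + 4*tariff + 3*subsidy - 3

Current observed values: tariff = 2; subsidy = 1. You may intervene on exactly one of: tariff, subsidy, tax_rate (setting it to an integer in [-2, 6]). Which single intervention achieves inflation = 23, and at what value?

Intervening on tariff: inflation = -5*tariff + 3. Reaching 23 requires tariff = -4, outside [-2, 6].
Intervening on subsidy: inflation = 3*subsidy - 10. Reaching 23 requires subsidy = 11, outside [-2, 6].
Intervening on tax_rate: with other inputs at their observed values, inflation = 3*tax_rate + 8. Solving for 23 gives tax_rate = 5, within [-2, 6].

set tax_rate = 5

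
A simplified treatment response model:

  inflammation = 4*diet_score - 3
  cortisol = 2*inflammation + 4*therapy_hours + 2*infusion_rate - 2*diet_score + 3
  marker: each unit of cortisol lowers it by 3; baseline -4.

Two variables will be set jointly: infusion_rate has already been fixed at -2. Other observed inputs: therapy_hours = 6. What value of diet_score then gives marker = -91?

diet_score = 2

With infusion_rate held at -2:
Substituting into the cortisol equation gives cortisol = 6*diet_score + 17.
Substituting into the marker equation gives marker = -18*diet_score - 55.
Solve -18*diet_score - 55 = -91: diet_score = (-91 + 55) / -18 = 2.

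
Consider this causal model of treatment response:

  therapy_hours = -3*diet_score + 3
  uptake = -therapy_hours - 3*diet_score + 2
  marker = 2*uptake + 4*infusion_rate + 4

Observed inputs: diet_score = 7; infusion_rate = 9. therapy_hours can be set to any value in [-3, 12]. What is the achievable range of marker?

-22 to 8

Intervening on therapy_hours fixes its value directly, overriding its dependence on diet_score.
Substituting into the uptake equation gives uptake = -therapy_hours - 19.
marker becomes -2*therapy_hours + 2.
Linear in therapy_hours, so extremes are at the endpoints: therapy_hours = -3 gives marker = 8; therapy_hours = 12 gives marker = -22.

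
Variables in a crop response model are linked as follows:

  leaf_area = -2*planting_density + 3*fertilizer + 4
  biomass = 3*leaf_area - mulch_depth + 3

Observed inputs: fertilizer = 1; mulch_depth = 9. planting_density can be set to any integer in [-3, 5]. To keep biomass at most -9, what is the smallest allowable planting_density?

planting_density = 4

Substituting into the leaf_area equation gives leaf_area = -2*planting_density + 7.
So biomass = -6*planting_density + 15.
Require -6*planting_density + 15 ≤ -9, so planting_density ≥ 4.
The smallest integer in [-3, 5] satisfying this is 4.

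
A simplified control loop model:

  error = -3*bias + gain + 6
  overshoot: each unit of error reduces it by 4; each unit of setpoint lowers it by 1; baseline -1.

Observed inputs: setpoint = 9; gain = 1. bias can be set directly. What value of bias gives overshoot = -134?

Substituting into the error equation gives error = -3*bias + 7.
So overshoot = 12*bias - 38.
Solve 12*bias - 38 = -134: bias = (-134 + 38) / 12 = -8.

bias = -8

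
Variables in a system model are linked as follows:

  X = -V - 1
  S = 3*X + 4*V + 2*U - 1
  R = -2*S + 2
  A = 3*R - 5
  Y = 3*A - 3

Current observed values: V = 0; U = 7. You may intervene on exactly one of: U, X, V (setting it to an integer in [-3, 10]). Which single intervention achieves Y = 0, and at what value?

Intervening on U: with other inputs at their observed values, Y = -36*U + 72. Solving for 0 gives U = 2, within [-3, 10].
Intervening on X: Y = -54*X - 234. Reaching 0 requires X = -13/3, not an integer.
Intervening on V: Y = -18*V - 180. Reaching 0 requires V = -10, outside [-3, 10].

set U = 2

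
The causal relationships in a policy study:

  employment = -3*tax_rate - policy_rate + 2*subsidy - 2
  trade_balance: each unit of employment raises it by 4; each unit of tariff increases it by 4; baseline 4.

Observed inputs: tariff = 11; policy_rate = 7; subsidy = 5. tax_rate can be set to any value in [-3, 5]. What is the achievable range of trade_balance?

-8 to 88

Substituting into the employment equation gives employment = -3*tax_rate + 1.
So trade_balance = -12*tax_rate + 52.
Linear in tax_rate, so extremes are at the endpoints: tax_rate = -3 gives trade_balance = 88; tax_rate = 5 gives trade_balance = -8.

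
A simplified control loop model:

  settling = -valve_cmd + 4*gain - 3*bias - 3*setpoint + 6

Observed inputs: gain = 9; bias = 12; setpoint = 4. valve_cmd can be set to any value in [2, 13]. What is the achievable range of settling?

-19 to -8

Substituting into the settling equation gives settling = -valve_cmd - 6.
Linear in valve_cmd, so extremes are at the endpoints: valve_cmd = 2 gives settling = -8; valve_cmd = 13 gives settling = -19.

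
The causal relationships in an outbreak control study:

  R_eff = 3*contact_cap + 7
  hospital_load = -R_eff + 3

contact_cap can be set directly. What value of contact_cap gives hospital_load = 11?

Substituting into the hospital_load equation gives hospital_load = -3*contact_cap - 4.
Solve -3*contact_cap - 4 = 11: contact_cap = (11 + 4) / -3 = -5.

contact_cap = -5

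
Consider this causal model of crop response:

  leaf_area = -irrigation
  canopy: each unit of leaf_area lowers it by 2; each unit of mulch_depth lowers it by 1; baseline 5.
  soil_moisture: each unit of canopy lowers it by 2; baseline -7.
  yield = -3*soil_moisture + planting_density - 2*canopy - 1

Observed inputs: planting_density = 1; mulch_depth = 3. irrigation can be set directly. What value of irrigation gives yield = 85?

irrigation = 7

Substituting into the canopy equation gives canopy = 2*irrigation + 2.
Substituting into the soil_moisture equation gives soil_moisture = -4*irrigation - 11.
So yield = 8*irrigation + 29.
Solve 8*irrigation + 29 = 85: irrigation = (85 - 29) / 8 = 7.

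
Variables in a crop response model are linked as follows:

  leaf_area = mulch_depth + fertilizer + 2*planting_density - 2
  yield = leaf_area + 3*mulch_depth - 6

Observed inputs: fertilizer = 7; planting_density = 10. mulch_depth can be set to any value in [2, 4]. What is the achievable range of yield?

27 to 35

Substituting into the leaf_area equation gives leaf_area = mulch_depth + 25.
So yield = 4*mulch_depth + 19.
Linear in mulch_depth, so extremes are at the endpoints: mulch_depth = 2 gives yield = 27; mulch_depth = 4 gives yield = 35.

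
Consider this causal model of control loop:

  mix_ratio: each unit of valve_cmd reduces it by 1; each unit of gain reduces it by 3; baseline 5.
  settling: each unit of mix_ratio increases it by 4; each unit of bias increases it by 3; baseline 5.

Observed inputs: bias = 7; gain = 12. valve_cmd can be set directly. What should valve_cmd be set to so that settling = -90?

valve_cmd = -2

Substituting into the mix_ratio equation gives mix_ratio = -valve_cmd - 31.
This gives settling = -4*valve_cmd - 98.
Solve -4*valve_cmd - 98 = -90: valve_cmd = (-90 + 98) / -4 = -2.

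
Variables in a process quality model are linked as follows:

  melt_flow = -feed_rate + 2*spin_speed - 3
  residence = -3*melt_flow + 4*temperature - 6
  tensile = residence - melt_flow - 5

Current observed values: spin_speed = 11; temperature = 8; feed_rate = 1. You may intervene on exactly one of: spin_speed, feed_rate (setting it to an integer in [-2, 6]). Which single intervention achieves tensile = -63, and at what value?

set feed_rate = -2

Intervening on spin_speed: tensile = -8*spin_speed + 37. Reaching -63 requires spin_speed = 25/2, not an integer.
Intervening on feed_rate: with other inputs at their observed values, tensile = 4*feed_rate - 55. Solving for -63 gives feed_rate = -2, within [-2, 6].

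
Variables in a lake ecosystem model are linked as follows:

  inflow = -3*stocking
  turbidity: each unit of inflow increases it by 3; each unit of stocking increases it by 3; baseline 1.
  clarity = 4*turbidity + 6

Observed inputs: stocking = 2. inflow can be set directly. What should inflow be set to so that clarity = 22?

inflow = -1

Intervening on inflow fixes its value directly, overriding its dependence on stocking.
Substituting into the turbidity equation gives turbidity = 3*inflow + 7.
Substituting into the clarity equation gives clarity = 12*inflow + 34.
Solve 12*inflow + 34 = 22: inflow = (22 - 34) / 12 = -1.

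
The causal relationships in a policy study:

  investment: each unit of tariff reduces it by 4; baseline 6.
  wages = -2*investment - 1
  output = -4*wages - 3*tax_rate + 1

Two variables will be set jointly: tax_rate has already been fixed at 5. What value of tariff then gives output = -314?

tariff = 11

With tax_rate held at 5:
Substituting into the wages equation gives wages = 8*tariff - 13.
This gives output = -32*tariff + 38.
Solve -32*tariff + 38 = -314: tariff = (-314 - 38) / -32 = 11.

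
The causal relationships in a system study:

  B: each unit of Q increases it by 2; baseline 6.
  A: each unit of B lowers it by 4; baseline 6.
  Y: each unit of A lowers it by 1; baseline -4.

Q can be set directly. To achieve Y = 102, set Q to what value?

Substituting into the A equation gives A = -8*Q - 18.
This gives Y = 8*Q + 14.
Solve 8*Q + 14 = 102: Q = (102 - 14) / 8 = 11.

Q = 11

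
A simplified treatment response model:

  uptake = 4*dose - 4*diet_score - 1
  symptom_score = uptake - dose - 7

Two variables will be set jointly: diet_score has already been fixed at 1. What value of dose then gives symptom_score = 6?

dose = 6

With diet_score held at 1:
Substituting into the uptake equation gives uptake = 4*dose - 5.
Substituting into the symptom_score equation gives symptom_score = 3*dose - 12.
Solve 3*dose - 12 = 6: dose = (6 + 12) / 3 = 6.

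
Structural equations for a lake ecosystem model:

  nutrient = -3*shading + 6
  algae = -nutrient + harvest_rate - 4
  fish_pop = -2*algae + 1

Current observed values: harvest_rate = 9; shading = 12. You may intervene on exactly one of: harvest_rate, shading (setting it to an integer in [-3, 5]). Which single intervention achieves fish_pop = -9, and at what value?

set shading = 2

Intervening on harvest_rate: fish_pop = -2*harvest_rate - 51. Reaching -9 requires harvest_rate = -21, outside [-3, 5].
Intervening on shading: with other inputs at their observed values, fish_pop = -6*shading + 3. Solving for -9 gives shading = 2, within [-3, 5].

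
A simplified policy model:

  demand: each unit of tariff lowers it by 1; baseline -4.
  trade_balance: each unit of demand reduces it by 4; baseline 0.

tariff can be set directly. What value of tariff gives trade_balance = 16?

Substituting into the trade_balance equation gives trade_balance = 4*tariff + 16.
Solve 4*tariff + 16 = 16: tariff = (16 - 16) / 4 = 0.

tariff = 0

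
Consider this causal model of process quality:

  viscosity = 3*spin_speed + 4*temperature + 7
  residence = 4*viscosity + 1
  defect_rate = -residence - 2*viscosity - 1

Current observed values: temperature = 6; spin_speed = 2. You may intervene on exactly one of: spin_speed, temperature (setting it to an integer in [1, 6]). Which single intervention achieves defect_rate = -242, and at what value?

set spin_speed = 3

Intervening on spin_speed: with other inputs at their observed values, defect_rate = -18*spin_speed - 188. Solving for -242 gives spin_speed = 3, within [1, 6].
Intervening on temperature: defect_rate = -24*temperature - 80. Reaching -242 requires temperature = 27/4, not an integer.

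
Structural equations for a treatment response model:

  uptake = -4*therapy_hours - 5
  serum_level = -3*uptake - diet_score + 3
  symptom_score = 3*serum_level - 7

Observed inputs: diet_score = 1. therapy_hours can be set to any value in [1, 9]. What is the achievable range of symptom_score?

Substituting into the serum_level equation gives serum_level = 12*therapy_hours + 17.
Substituting into the symptom_score equation gives symptom_score = 36*therapy_hours + 44.
Linear in therapy_hours, so extremes are at the endpoints: therapy_hours = 1 gives symptom_score = 80; therapy_hours = 9 gives symptom_score = 368.

80 to 368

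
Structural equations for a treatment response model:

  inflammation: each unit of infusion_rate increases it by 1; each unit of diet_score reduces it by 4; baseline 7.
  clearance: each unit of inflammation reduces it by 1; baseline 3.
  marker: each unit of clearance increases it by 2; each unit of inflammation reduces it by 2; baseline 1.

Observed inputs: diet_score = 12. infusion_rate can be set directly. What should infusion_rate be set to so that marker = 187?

infusion_rate = -4

Substituting into the inflammation equation gives inflammation = infusion_rate - 41.
Substituting into the clearance equation gives clearance = -infusion_rate + 44.
Substituting into the marker equation gives marker = -4*infusion_rate + 171.
Solve -4*infusion_rate + 171 = 187: infusion_rate = (187 - 171) / -4 = -4.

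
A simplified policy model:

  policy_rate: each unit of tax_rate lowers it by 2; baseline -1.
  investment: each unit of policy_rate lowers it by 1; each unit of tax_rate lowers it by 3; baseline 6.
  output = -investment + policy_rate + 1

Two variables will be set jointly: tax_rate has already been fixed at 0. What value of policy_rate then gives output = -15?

policy_rate = -5

With tax_rate held at 0:
Intervening on policy_rate fixes its value directly, overriding its dependence on tax_rate.
Substituting into the investment equation gives investment = -policy_rate + 6.
Substituting into the output equation gives output = 2*policy_rate - 5.
Solve 2*policy_rate - 5 = -15: policy_rate = (-15 + 5) / 2 = -5.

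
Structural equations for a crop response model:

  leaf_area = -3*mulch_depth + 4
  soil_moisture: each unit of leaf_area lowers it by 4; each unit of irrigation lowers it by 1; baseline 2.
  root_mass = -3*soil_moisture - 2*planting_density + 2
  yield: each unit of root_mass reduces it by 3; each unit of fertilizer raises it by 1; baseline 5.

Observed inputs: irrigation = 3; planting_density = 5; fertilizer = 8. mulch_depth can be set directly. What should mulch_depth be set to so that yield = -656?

mulch_depth = -5

Substituting into the soil_moisture equation gives soil_moisture = 12*mulch_depth - 17.
root_mass becomes -36*mulch_depth + 43.
So yield = 108*mulch_depth - 116.
Solve 108*mulch_depth - 116 = -656: mulch_depth = (-656 + 116) / 108 = -5.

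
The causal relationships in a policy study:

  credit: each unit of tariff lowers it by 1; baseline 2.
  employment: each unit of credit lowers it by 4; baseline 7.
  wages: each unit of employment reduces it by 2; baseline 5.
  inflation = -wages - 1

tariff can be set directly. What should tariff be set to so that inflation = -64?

tariff = -7

Substituting into the employment equation gives employment = 4*tariff - 1.
Substituting into the wages equation gives wages = -8*tariff + 7.
Substituting into the inflation equation gives inflation = 8*tariff - 8.
Solve 8*tariff - 8 = -64: tariff = (-64 + 8) / 8 = -7.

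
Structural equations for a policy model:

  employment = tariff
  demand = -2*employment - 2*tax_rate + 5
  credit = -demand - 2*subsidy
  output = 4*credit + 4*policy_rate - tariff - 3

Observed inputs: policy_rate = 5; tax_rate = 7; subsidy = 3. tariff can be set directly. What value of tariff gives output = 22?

tariff = -1

Substituting into the demand equation gives demand = -2*tariff - 9.
Substituting into the credit equation gives credit = 2*tariff + 3.
Substituting into the output equation gives output = 7*tariff + 29.
Solve 7*tariff + 29 = 22: tariff = (22 - 29) / 7 = -1.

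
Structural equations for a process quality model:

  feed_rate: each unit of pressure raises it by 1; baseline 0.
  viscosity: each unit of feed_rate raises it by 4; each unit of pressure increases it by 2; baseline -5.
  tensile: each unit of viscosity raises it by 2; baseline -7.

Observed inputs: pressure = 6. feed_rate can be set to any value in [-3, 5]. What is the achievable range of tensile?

-17 to 47

Intervening on feed_rate fixes its value directly, overriding its dependence on pressure.
Substituting into the viscosity equation gives viscosity = 4*feed_rate + 7.
Substituting into the tensile equation gives tensile = 8*feed_rate + 7.
Linear in feed_rate, so extremes are at the endpoints: feed_rate = -3 gives tensile = -17; feed_rate = 5 gives tensile = 47.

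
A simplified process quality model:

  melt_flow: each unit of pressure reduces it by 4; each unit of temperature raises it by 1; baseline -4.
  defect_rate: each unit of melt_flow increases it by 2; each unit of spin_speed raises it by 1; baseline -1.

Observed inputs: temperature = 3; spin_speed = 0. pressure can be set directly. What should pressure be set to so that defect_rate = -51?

pressure = 6

Substituting into the melt_flow equation gives melt_flow = -4*pressure - 1.
Substituting into the defect_rate equation gives defect_rate = -8*pressure - 3.
Solve -8*pressure - 3 = -51: pressure = (-51 + 3) / -8 = 6.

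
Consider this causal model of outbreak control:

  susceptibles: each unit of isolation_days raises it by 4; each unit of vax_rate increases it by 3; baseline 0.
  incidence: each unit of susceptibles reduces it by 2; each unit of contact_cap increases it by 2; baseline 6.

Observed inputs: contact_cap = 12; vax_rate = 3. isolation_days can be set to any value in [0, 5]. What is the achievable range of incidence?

-28 to 12

Substituting into the susceptibles equation gives susceptibles = 4*isolation_days + 9.
Substituting into the incidence equation gives incidence = -8*isolation_days + 12.
Linear in isolation_days, so extremes are at the endpoints: isolation_days = 0 gives incidence = 12; isolation_days = 5 gives incidence = -28.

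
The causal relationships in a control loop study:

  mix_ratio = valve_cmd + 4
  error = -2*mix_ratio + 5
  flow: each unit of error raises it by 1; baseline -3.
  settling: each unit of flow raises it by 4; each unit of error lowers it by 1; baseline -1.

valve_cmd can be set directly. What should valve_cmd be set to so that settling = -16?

valve_cmd = -1

Substituting into the error equation gives error = -2*valve_cmd - 3.
Substituting into the flow equation gives flow = -2*valve_cmd - 6.
Substituting into the settling equation gives settling = -6*valve_cmd - 22.
Solve -6*valve_cmd - 22 = -16: valve_cmd = (-16 + 22) / -6 = -1.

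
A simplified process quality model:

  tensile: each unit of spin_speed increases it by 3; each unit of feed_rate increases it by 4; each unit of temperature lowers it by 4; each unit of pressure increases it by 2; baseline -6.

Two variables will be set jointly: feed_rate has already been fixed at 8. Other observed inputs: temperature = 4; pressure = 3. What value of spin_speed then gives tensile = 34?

With feed_rate held at 8:
Substituting into the tensile equation gives tensile = 3*spin_speed + 16.
Solve 3*spin_speed + 16 = 34: spin_speed = (34 - 16) / 3 = 6.

spin_speed = 6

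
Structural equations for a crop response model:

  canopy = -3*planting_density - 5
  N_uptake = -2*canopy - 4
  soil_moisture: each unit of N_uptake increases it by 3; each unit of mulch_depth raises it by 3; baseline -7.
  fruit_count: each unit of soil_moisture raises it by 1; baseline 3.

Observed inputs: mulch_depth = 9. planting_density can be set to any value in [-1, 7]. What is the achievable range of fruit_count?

23 to 167

Substituting into the N_uptake equation gives N_uptake = 6*planting_density + 6.
Substituting into the soil_moisture equation gives soil_moisture = 18*planting_density + 38.
Substituting into the fruit_count equation gives fruit_count = 18*planting_density + 41.
Linear in planting_density, so extremes are at the endpoints: planting_density = -1 gives fruit_count = 23; planting_density = 7 gives fruit_count = 167.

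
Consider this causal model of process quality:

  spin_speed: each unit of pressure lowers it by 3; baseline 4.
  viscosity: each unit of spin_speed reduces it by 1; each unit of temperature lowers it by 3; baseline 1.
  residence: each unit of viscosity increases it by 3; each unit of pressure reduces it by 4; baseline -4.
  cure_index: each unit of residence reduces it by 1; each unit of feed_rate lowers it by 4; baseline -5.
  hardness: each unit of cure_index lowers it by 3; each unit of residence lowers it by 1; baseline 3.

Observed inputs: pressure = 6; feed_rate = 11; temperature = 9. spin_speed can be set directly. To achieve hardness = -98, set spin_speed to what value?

Intervening on spin_speed fixes its value directly, overriding its dependence on pressure.
Substituting into the viscosity equation gives viscosity = -spin_speed - 26.
Substituting into the residence equation gives residence = -3*spin_speed - 106.
This gives cure_index = 3*spin_speed + 57.
hardness becomes -6*spin_speed - 62.
Solve -6*spin_speed - 62 = -98: spin_speed = (-98 + 62) / -6 = 6.

spin_speed = 6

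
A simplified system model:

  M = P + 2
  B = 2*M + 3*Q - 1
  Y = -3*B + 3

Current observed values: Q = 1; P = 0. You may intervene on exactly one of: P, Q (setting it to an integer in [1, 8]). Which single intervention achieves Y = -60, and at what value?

Intervening on P: Y = -6*P - 15. Reaching -60 requires P = 15/2, not an integer.
Intervening on Q: with other inputs at their observed values, Y = -9*Q - 6. Solving for -60 gives Q = 6, within [1, 8].

set Q = 6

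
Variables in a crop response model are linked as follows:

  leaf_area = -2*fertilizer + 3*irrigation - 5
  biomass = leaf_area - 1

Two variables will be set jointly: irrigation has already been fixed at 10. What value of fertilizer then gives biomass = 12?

fertilizer = 6

With irrigation held at 10:
Substituting into the leaf_area equation gives leaf_area = -2*fertilizer + 25.
Substituting into the biomass equation gives biomass = -2*fertilizer + 24.
Solve -2*fertilizer + 24 = 12: fertilizer = (12 - 24) / -2 = 6.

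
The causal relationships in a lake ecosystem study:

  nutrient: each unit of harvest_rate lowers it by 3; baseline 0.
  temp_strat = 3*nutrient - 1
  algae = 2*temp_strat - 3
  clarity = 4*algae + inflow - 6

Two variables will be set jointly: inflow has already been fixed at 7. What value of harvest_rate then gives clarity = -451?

harvest_rate = 6

With inflow held at 7:
Substituting into the temp_strat equation gives temp_strat = -9*harvest_rate - 1.
Substituting into the algae equation gives algae = -18*harvest_rate - 5.
This gives clarity = -72*harvest_rate - 19.
Solve -72*harvest_rate - 19 = -451: harvest_rate = (-451 + 19) / -72 = 6.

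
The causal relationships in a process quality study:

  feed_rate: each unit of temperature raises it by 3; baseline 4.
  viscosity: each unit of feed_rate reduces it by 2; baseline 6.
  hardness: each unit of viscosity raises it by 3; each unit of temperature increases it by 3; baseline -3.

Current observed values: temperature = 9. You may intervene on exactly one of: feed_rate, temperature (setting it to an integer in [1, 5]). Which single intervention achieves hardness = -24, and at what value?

Intervening on feed_rate: hardness = -6*feed_rate + 42. Reaching -24 requires feed_rate = 11, outside [1, 5].
Intervening on temperature: with other inputs at their observed values, hardness = -15*temperature - 9. Solving for -24 gives temperature = 1, within [1, 5].

set temperature = 1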